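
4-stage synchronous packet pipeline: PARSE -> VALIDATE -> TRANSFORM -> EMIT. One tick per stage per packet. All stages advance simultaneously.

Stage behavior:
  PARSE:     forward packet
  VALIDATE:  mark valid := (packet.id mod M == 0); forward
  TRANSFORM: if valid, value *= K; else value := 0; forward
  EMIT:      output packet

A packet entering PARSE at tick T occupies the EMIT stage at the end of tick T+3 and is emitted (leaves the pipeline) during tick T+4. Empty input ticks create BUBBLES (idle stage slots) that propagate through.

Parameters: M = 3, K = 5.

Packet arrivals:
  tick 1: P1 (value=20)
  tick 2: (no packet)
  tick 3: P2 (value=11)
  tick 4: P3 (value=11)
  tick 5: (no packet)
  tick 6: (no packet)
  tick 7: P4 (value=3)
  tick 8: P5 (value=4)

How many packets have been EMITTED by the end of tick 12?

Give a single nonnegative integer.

Answer: 5

Derivation:
Tick 1: [PARSE:P1(v=20,ok=F), VALIDATE:-, TRANSFORM:-, EMIT:-] out:-; in:P1
Tick 2: [PARSE:-, VALIDATE:P1(v=20,ok=F), TRANSFORM:-, EMIT:-] out:-; in:-
Tick 3: [PARSE:P2(v=11,ok=F), VALIDATE:-, TRANSFORM:P1(v=0,ok=F), EMIT:-] out:-; in:P2
Tick 4: [PARSE:P3(v=11,ok=F), VALIDATE:P2(v=11,ok=F), TRANSFORM:-, EMIT:P1(v=0,ok=F)] out:-; in:P3
Tick 5: [PARSE:-, VALIDATE:P3(v=11,ok=T), TRANSFORM:P2(v=0,ok=F), EMIT:-] out:P1(v=0); in:-
Tick 6: [PARSE:-, VALIDATE:-, TRANSFORM:P3(v=55,ok=T), EMIT:P2(v=0,ok=F)] out:-; in:-
Tick 7: [PARSE:P4(v=3,ok=F), VALIDATE:-, TRANSFORM:-, EMIT:P3(v=55,ok=T)] out:P2(v=0); in:P4
Tick 8: [PARSE:P5(v=4,ok=F), VALIDATE:P4(v=3,ok=F), TRANSFORM:-, EMIT:-] out:P3(v=55); in:P5
Tick 9: [PARSE:-, VALIDATE:P5(v=4,ok=F), TRANSFORM:P4(v=0,ok=F), EMIT:-] out:-; in:-
Tick 10: [PARSE:-, VALIDATE:-, TRANSFORM:P5(v=0,ok=F), EMIT:P4(v=0,ok=F)] out:-; in:-
Tick 11: [PARSE:-, VALIDATE:-, TRANSFORM:-, EMIT:P5(v=0,ok=F)] out:P4(v=0); in:-
Tick 12: [PARSE:-, VALIDATE:-, TRANSFORM:-, EMIT:-] out:P5(v=0); in:-
Emitted by tick 12: ['P1', 'P2', 'P3', 'P4', 'P5']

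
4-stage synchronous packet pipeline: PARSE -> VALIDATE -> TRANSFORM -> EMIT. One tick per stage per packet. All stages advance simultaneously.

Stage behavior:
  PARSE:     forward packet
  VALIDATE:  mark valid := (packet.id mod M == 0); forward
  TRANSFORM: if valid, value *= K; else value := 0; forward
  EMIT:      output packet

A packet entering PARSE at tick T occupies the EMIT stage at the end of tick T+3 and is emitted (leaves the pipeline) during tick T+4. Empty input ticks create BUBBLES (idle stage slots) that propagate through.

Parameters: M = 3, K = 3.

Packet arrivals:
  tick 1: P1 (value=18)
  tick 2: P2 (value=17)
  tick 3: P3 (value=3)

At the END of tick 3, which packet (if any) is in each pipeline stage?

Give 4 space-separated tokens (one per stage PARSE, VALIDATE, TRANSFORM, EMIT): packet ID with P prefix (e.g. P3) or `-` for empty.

Tick 1: [PARSE:P1(v=18,ok=F), VALIDATE:-, TRANSFORM:-, EMIT:-] out:-; in:P1
Tick 2: [PARSE:P2(v=17,ok=F), VALIDATE:P1(v=18,ok=F), TRANSFORM:-, EMIT:-] out:-; in:P2
Tick 3: [PARSE:P3(v=3,ok=F), VALIDATE:P2(v=17,ok=F), TRANSFORM:P1(v=0,ok=F), EMIT:-] out:-; in:P3
At end of tick 3: ['P3', 'P2', 'P1', '-']

Answer: P3 P2 P1 -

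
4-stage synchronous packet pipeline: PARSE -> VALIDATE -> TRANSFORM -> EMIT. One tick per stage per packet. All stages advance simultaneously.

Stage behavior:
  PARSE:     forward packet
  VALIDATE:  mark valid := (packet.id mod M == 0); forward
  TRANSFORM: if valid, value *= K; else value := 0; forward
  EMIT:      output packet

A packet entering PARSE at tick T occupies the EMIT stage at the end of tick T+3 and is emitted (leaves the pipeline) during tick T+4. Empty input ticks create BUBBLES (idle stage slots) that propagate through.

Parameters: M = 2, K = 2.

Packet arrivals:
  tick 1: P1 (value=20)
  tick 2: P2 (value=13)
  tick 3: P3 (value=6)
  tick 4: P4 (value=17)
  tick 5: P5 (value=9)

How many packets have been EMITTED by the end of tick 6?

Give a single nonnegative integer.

Tick 1: [PARSE:P1(v=20,ok=F), VALIDATE:-, TRANSFORM:-, EMIT:-] out:-; in:P1
Tick 2: [PARSE:P2(v=13,ok=F), VALIDATE:P1(v=20,ok=F), TRANSFORM:-, EMIT:-] out:-; in:P2
Tick 3: [PARSE:P3(v=6,ok=F), VALIDATE:P2(v=13,ok=T), TRANSFORM:P1(v=0,ok=F), EMIT:-] out:-; in:P3
Tick 4: [PARSE:P4(v=17,ok=F), VALIDATE:P3(v=6,ok=F), TRANSFORM:P2(v=26,ok=T), EMIT:P1(v=0,ok=F)] out:-; in:P4
Tick 5: [PARSE:P5(v=9,ok=F), VALIDATE:P4(v=17,ok=T), TRANSFORM:P3(v=0,ok=F), EMIT:P2(v=26,ok=T)] out:P1(v=0); in:P5
Tick 6: [PARSE:-, VALIDATE:P5(v=9,ok=F), TRANSFORM:P4(v=34,ok=T), EMIT:P3(v=0,ok=F)] out:P2(v=26); in:-
Emitted by tick 6: ['P1', 'P2']

Answer: 2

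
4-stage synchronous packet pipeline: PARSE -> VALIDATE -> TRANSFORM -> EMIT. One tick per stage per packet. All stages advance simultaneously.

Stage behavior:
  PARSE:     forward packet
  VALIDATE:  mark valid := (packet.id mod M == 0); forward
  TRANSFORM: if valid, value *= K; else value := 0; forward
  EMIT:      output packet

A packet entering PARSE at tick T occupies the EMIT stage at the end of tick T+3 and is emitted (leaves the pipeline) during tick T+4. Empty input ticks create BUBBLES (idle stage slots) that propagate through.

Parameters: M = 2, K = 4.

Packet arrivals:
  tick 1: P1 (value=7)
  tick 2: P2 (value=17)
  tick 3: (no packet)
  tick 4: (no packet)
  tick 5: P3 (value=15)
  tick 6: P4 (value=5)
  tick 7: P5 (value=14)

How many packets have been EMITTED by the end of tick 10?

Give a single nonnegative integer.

Tick 1: [PARSE:P1(v=7,ok=F), VALIDATE:-, TRANSFORM:-, EMIT:-] out:-; in:P1
Tick 2: [PARSE:P2(v=17,ok=F), VALIDATE:P1(v=7,ok=F), TRANSFORM:-, EMIT:-] out:-; in:P2
Tick 3: [PARSE:-, VALIDATE:P2(v=17,ok=T), TRANSFORM:P1(v=0,ok=F), EMIT:-] out:-; in:-
Tick 4: [PARSE:-, VALIDATE:-, TRANSFORM:P2(v=68,ok=T), EMIT:P1(v=0,ok=F)] out:-; in:-
Tick 5: [PARSE:P3(v=15,ok=F), VALIDATE:-, TRANSFORM:-, EMIT:P2(v=68,ok=T)] out:P1(v=0); in:P3
Tick 6: [PARSE:P4(v=5,ok=F), VALIDATE:P3(v=15,ok=F), TRANSFORM:-, EMIT:-] out:P2(v=68); in:P4
Tick 7: [PARSE:P5(v=14,ok=F), VALIDATE:P4(v=5,ok=T), TRANSFORM:P3(v=0,ok=F), EMIT:-] out:-; in:P5
Tick 8: [PARSE:-, VALIDATE:P5(v=14,ok=F), TRANSFORM:P4(v=20,ok=T), EMIT:P3(v=0,ok=F)] out:-; in:-
Tick 9: [PARSE:-, VALIDATE:-, TRANSFORM:P5(v=0,ok=F), EMIT:P4(v=20,ok=T)] out:P3(v=0); in:-
Tick 10: [PARSE:-, VALIDATE:-, TRANSFORM:-, EMIT:P5(v=0,ok=F)] out:P4(v=20); in:-
Emitted by tick 10: ['P1', 'P2', 'P3', 'P4']

Answer: 4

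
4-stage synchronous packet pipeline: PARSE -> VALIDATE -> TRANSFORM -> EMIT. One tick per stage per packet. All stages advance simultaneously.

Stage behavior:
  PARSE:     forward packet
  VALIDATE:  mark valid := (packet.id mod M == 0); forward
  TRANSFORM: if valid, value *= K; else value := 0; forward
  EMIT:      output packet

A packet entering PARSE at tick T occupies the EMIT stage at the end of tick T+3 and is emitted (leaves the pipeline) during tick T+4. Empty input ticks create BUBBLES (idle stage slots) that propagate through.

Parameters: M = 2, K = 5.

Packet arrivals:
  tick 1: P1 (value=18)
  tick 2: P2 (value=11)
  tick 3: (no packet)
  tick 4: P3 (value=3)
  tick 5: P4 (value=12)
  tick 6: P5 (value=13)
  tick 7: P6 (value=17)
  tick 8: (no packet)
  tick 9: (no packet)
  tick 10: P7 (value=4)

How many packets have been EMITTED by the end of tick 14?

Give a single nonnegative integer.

Answer: 7

Derivation:
Tick 1: [PARSE:P1(v=18,ok=F), VALIDATE:-, TRANSFORM:-, EMIT:-] out:-; in:P1
Tick 2: [PARSE:P2(v=11,ok=F), VALIDATE:P1(v=18,ok=F), TRANSFORM:-, EMIT:-] out:-; in:P2
Tick 3: [PARSE:-, VALIDATE:P2(v=11,ok=T), TRANSFORM:P1(v=0,ok=F), EMIT:-] out:-; in:-
Tick 4: [PARSE:P3(v=3,ok=F), VALIDATE:-, TRANSFORM:P2(v=55,ok=T), EMIT:P1(v=0,ok=F)] out:-; in:P3
Tick 5: [PARSE:P4(v=12,ok=F), VALIDATE:P3(v=3,ok=F), TRANSFORM:-, EMIT:P2(v=55,ok=T)] out:P1(v=0); in:P4
Tick 6: [PARSE:P5(v=13,ok=F), VALIDATE:P4(v=12,ok=T), TRANSFORM:P3(v=0,ok=F), EMIT:-] out:P2(v=55); in:P5
Tick 7: [PARSE:P6(v=17,ok=F), VALIDATE:P5(v=13,ok=F), TRANSFORM:P4(v=60,ok=T), EMIT:P3(v=0,ok=F)] out:-; in:P6
Tick 8: [PARSE:-, VALIDATE:P6(v=17,ok=T), TRANSFORM:P5(v=0,ok=F), EMIT:P4(v=60,ok=T)] out:P3(v=0); in:-
Tick 9: [PARSE:-, VALIDATE:-, TRANSFORM:P6(v=85,ok=T), EMIT:P5(v=0,ok=F)] out:P4(v=60); in:-
Tick 10: [PARSE:P7(v=4,ok=F), VALIDATE:-, TRANSFORM:-, EMIT:P6(v=85,ok=T)] out:P5(v=0); in:P7
Tick 11: [PARSE:-, VALIDATE:P7(v=4,ok=F), TRANSFORM:-, EMIT:-] out:P6(v=85); in:-
Tick 12: [PARSE:-, VALIDATE:-, TRANSFORM:P7(v=0,ok=F), EMIT:-] out:-; in:-
Tick 13: [PARSE:-, VALIDATE:-, TRANSFORM:-, EMIT:P7(v=0,ok=F)] out:-; in:-
Tick 14: [PARSE:-, VALIDATE:-, TRANSFORM:-, EMIT:-] out:P7(v=0); in:-
Emitted by tick 14: ['P1', 'P2', 'P3', 'P4', 'P5', 'P6', 'P7']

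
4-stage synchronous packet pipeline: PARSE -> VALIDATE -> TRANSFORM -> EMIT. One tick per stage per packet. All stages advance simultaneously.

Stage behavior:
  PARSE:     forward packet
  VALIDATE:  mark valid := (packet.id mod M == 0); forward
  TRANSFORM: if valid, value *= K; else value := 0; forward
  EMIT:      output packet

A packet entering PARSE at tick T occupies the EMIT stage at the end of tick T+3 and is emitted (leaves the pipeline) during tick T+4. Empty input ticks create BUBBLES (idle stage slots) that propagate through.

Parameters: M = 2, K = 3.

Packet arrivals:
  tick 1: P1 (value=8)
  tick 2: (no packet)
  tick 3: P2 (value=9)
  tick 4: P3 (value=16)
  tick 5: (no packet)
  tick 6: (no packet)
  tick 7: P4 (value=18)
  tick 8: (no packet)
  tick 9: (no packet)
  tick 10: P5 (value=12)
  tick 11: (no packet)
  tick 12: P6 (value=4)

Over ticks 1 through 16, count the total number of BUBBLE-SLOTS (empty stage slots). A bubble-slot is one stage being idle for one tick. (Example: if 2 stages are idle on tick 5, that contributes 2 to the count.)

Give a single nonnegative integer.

Tick 1: [PARSE:P1(v=8,ok=F), VALIDATE:-, TRANSFORM:-, EMIT:-] out:-; bubbles=3
Tick 2: [PARSE:-, VALIDATE:P1(v=8,ok=F), TRANSFORM:-, EMIT:-] out:-; bubbles=3
Tick 3: [PARSE:P2(v=9,ok=F), VALIDATE:-, TRANSFORM:P1(v=0,ok=F), EMIT:-] out:-; bubbles=2
Tick 4: [PARSE:P3(v=16,ok=F), VALIDATE:P2(v=9,ok=T), TRANSFORM:-, EMIT:P1(v=0,ok=F)] out:-; bubbles=1
Tick 5: [PARSE:-, VALIDATE:P3(v=16,ok=F), TRANSFORM:P2(v=27,ok=T), EMIT:-] out:P1(v=0); bubbles=2
Tick 6: [PARSE:-, VALIDATE:-, TRANSFORM:P3(v=0,ok=F), EMIT:P2(v=27,ok=T)] out:-; bubbles=2
Tick 7: [PARSE:P4(v=18,ok=F), VALIDATE:-, TRANSFORM:-, EMIT:P3(v=0,ok=F)] out:P2(v=27); bubbles=2
Tick 8: [PARSE:-, VALIDATE:P4(v=18,ok=T), TRANSFORM:-, EMIT:-] out:P3(v=0); bubbles=3
Tick 9: [PARSE:-, VALIDATE:-, TRANSFORM:P4(v=54,ok=T), EMIT:-] out:-; bubbles=3
Tick 10: [PARSE:P5(v=12,ok=F), VALIDATE:-, TRANSFORM:-, EMIT:P4(v=54,ok=T)] out:-; bubbles=2
Tick 11: [PARSE:-, VALIDATE:P5(v=12,ok=F), TRANSFORM:-, EMIT:-] out:P4(v=54); bubbles=3
Tick 12: [PARSE:P6(v=4,ok=F), VALIDATE:-, TRANSFORM:P5(v=0,ok=F), EMIT:-] out:-; bubbles=2
Tick 13: [PARSE:-, VALIDATE:P6(v=4,ok=T), TRANSFORM:-, EMIT:P5(v=0,ok=F)] out:-; bubbles=2
Tick 14: [PARSE:-, VALIDATE:-, TRANSFORM:P6(v=12,ok=T), EMIT:-] out:P5(v=0); bubbles=3
Tick 15: [PARSE:-, VALIDATE:-, TRANSFORM:-, EMIT:P6(v=12,ok=T)] out:-; bubbles=3
Tick 16: [PARSE:-, VALIDATE:-, TRANSFORM:-, EMIT:-] out:P6(v=12); bubbles=4
Total bubble-slots: 40

Answer: 40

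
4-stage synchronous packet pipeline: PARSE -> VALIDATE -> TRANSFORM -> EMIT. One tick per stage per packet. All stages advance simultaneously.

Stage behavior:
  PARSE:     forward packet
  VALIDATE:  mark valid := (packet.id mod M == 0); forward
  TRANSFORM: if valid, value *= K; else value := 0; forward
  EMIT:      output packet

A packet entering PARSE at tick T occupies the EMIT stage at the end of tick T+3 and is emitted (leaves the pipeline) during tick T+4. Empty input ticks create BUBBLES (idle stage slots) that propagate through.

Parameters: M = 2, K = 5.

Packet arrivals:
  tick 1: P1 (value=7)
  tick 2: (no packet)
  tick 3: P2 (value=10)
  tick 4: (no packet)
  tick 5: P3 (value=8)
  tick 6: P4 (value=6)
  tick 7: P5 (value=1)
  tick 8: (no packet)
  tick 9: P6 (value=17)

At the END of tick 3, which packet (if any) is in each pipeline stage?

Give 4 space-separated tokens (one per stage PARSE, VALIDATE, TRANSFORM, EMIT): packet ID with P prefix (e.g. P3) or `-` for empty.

Answer: P2 - P1 -

Derivation:
Tick 1: [PARSE:P1(v=7,ok=F), VALIDATE:-, TRANSFORM:-, EMIT:-] out:-; in:P1
Tick 2: [PARSE:-, VALIDATE:P1(v=7,ok=F), TRANSFORM:-, EMIT:-] out:-; in:-
Tick 3: [PARSE:P2(v=10,ok=F), VALIDATE:-, TRANSFORM:P1(v=0,ok=F), EMIT:-] out:-; in:P2
At end of tick 3: ['P2', '-', 'P1', '-']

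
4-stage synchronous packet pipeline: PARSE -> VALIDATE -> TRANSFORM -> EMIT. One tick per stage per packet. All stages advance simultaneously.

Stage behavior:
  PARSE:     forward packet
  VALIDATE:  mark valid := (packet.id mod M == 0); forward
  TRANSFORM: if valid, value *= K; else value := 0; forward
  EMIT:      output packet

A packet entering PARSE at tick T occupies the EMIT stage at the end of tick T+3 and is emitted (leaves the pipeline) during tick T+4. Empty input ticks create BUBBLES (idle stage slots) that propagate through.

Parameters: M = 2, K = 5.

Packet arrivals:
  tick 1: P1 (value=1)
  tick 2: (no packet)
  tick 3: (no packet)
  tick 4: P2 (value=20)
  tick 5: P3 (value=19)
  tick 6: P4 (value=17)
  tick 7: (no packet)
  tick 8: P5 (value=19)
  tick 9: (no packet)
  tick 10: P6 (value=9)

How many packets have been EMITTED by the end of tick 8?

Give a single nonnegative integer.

Tick 1: [PARSE:P1(v=1,ok=F), VALIDATE:-, TRANSFORM:-, EMIT:-] out:-; in:P1
Tick 2: [PARSE:-, VALIDATE:P1(v=1,ok=F), TRANSFORM:-, EMIT:-] out:-; in:-
Tick 3: [PARSE:-, VALIDATE:-, TRANSFORM:P1(v=0,ok=F), EMIT:-] out:-; in:-
Tick 4: [PARSE:P2(v=20,ok=F), VALIDATE:-, TRANSFORM:-, EMIT:P1(v=0,ok=F)] out:-; in:P2
Tick 5: [PARSE:P3(v=19,ok=F), VALIDATE:P2(v=20,ok=T), TRANSFORM:-, EMIT:-] out:P1(v=0); in:P3
Tick 6: [PARSE:P4(v=17,ok=F), VALIDATE:P3(v=19,ok=F), TRANSFORM:P2(v=100,ok=T), EMIT:-] out:-; in:P4
Tick 7: [PARSE:-, VALIDATE:P4(v=17,ok=T), TRANSFORM:P3(v=0,ok=F), EMIT:P2(v=100,ok=T)] out:-; in:-
Tick 8: [PARSE:P5(v=19,ok=F), VALIDATE:-, TRANSFORM:P4(v=85,ok=T), EMIT:P3(v=0,ok=F)] out:P2(v=100); in:P5
Emitted by tick 8: ['P1', 'P2']

Answer: 2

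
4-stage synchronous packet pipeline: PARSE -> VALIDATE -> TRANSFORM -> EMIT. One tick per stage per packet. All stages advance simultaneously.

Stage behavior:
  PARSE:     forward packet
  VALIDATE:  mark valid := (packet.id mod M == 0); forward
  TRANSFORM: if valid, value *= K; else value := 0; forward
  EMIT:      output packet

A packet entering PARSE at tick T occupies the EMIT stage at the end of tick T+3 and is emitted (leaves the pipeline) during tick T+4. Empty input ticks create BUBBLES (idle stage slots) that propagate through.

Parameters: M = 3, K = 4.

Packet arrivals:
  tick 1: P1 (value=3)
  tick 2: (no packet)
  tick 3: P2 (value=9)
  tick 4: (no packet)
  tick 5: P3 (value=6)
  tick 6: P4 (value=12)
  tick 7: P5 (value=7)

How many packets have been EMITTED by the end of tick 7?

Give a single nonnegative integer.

Answer: 2

Derivation:
Tick 1: [PARSE:P1(v=3,ok=F), VALIDATE:-, TRANSFORM:-, EMIT:-] out:-; in:P1
Tick 2: [PARSE:-, VALIDATE:P1(v=3,ok=F), TRANSFORM:-, EMIT:-] out:-; in:-
Tick 3: [PARSE:P2(v=9,ok=F), VALIDATE:-, TRANSFORM:P1(v=0,ok=F), EMIT:-] out:-; in:P2
Tick 4: [PARSE:-, VALIDATE:P2(v=9,ok=F), TRANSFORM:-, EMIT:P1(v=0,ok=F)] out:-; in:-
Tick 5: [PARSE:P3(v=6,ok=F), VALIDATE:-, TRANSFORM:P2(v=0,ok=F), EMIT:-] out:P1(v=0); in:P3
Tick 6: [PARSE:P4(v=12,ok=F), VALIDATE:P3(v=6,ok=T), TRANSFORM:-, EMIT:P2(v=0,ok=F)] out:-; in:P4
Tick 7: [PARSE:P5(v=7,ok=F), VALIDATE:P4(v=12,ok=F), TRANSFORM:P3(v=24,ok=T), EMIT:-] out:P2(v=0); in:P5
Emitted by tick 7: ['P1', 'P2']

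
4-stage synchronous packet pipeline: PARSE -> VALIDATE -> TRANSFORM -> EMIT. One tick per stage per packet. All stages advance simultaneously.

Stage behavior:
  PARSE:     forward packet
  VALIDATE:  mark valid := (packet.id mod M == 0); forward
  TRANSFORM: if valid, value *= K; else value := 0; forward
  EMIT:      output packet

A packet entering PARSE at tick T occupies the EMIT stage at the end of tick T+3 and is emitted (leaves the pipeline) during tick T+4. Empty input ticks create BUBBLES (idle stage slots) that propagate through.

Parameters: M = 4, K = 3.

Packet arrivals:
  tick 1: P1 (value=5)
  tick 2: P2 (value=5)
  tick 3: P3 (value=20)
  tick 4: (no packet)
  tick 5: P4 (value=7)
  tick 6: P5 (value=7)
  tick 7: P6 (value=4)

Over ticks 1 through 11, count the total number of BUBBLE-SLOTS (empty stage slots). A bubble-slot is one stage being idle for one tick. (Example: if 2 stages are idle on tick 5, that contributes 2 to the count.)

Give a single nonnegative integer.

Tick 1: [PARSE:P1(v=5,ok=F), VALIDATE:-, TRANSFORM:-, EMIT:-] out:-; bubbles=3
Tick 2: [PARSE:P2(v=5,ok=F), VALIDATE:P1(v=5,ok=F), TRANSFORM:-, EMIT:-] out:-; bubbles=2
Tick 3: [PARSE:P3(v=20,ok=F), VALIDATE:P2(v=5,ok=F), TRANSFORM:P1(v=0,ok=F), EMIT:-] out:-; bubbles=1
Tick 4: [PARSE:-, VALIDATE:P3(v=20,ok=F), TRANSFORM:P2(v=0,ok=F), EMIT:P1(v=0,ok=F)] out:-; bubbles=1
Tick 5: [PARSE:P4(v=7,ok=F), VALIDATE:-, TRANSFORM:P3(v=0,ok=F), EMIT:P2(v=0,ok=F)] out:P1(v=0); bubbles=1
Tick 6: [PARSE:P5(v=7,ok=F), VALIDATE:P4(v=7,ok=T), TRANSFORM:-, EMIT:P3(v=0,ok=F)] out:P2(v=0); bubbles=1
Tick 7: [PARSE:P6(v=4,ok=F), VALIDATE:P5(v=7,ok=F), TRANSFORM:P4(v=21,ok=T), EMIT:-] out:P3(v=0); bubbles=1
Tick 8: [PARSE:-, VALIDATE:P6(v=4,ok=F), TRANSFORM:P5(v=0,ok=F), EMIT:P4(v=21,ok=T)] out:-; bubbles=1
Tick 9: [PARSE:-, VALIDATE:-, TRANSFORM:P6(v=0,ok=F), EMIT:P5(v=0,ok=F)] out:P4(v=21); bubbles=2
Tick 10: [PARSE:-, VALIDATE:-, TRANSFORM:-, EMIT:P6(v=0,ok=F)] out:P5(v=0); bubbles=3
Tick 11: [PARSE:-, VALIDATE:-, TRANSFORM:-, EMIT:-] out:P6(v=0); bubbles=4
Total bubble-slots: 20

Answer: 20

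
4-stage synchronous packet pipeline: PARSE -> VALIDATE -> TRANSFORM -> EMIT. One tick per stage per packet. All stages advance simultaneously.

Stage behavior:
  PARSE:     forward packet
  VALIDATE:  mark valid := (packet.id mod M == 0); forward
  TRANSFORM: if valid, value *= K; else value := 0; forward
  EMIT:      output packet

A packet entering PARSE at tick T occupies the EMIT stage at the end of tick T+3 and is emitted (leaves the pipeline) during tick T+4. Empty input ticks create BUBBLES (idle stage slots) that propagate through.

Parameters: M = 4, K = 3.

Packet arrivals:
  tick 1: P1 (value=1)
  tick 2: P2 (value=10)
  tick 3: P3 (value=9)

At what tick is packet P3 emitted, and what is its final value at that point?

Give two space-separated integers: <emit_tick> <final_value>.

Tick 1: [PARSE:P1(v=1,ok=F), VALIDATE:-, TRANSFORM:-, EMIT:-] out:-; in:P1
Tick 2: [PARSE:P2(v=10,ok=F), VALIDATE:P1(v=1,ok=F), TRANSFORM:-, EMIT:-] out:-; in:P2
Tick 3: [PARSE:P3(v=9,ok=F), VALIDATE:P2(v=10,ok=F), TRANSFORM:P1(v=0,ok=F), EMIT:-] out:-; in:P3
Tick 4: [PARSE:-, VALIDATE:P3(v=9,ok=F), TRANSFORM:P2(v=0,ok=F), EMIT:P1(v=0,ok=F)] out:-; in:-
Tick 5: [PARSE:-, VALIDATE:-, TRANSFORM:P3(v=0,ok=F), EMIT:P2(v=0,ok=F)] out:P1(v=0); in:-
Tick 6: [PARSE:-, VALIDATE:-, TRANSFORM:-, EMIT:P3(v=0,ok=F)] out:P2(v=0); in:-
Tick 7: [PARSE:-, VALIDATE:-, TRANSFORM:-, EMIT:-] out:P3(v=0); in:-
P3: arrives tick 3, valid=False (id=3, id%4=3), emit tick 7, final value 0

Answer: 7 0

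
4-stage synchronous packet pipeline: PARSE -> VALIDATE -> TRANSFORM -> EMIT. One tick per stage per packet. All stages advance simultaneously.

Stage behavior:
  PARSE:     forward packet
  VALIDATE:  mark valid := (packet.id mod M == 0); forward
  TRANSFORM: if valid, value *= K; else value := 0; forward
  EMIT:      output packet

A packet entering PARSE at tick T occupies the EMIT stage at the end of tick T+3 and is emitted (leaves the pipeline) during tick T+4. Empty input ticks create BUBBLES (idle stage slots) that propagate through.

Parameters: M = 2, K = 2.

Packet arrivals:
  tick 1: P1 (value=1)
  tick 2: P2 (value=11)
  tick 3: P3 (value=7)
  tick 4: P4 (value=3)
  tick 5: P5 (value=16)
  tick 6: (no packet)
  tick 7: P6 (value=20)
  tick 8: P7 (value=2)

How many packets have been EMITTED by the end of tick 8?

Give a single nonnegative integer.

Tick 1: [PARSE:P1(v=1,ok=F), VALIDATE:-, TRANSFORM:-, EMIT:-] out:-; in:P1
Tick 2: [PARSE:P2(v=11,ok=F), VALIDATE:P1(v=1,ok=F), TRANSFORM:-, EMIT:-] out:-; in:P2
Tick 3: [PARSE:P3(v=7,ok=F), VALIDATE:P2(v=11,ok=T), TRANSFORM:P1(v=0,ok=F), EMIT:-] out:-; in:P3
Tick 4: [PARSE:P4(v=3,ok=F), VALIDATE:P3(v=7,ok=F), TRANSFORM:P2(v=22,ok=T), EMIT:P1(v=0,ok=F)] out:-; in:P4
Tick 5: [PARSE:P5(v=16,ok=F), VALIDATE:P4(v=3,ok=T), TRANSFORM:P3(v=0,ok=F), EMIT:P2(v=22,ok=T)] out:P1(v=0); in:P5
Tick 6: [PARSE:-, VALIDATE:P5(v=16,ok=F), TRANSFORM:P4(v=6,ok=T), EMIT:P3(v=0,ok=F)] out:P2(v=22); in:-
Tick 7: [PARSE:P6(v=20,ok=F), VALIDATE:-, TRANSFORM:P5(v=0,ok=F), EMIT:P4(v=6,ok=T)] out:P3(v=0); in:P6
Tick 8: [PARSE:P7(v=2,ok=F), VALIDATE:P6(v=20,ok=T), TRANSFORM:-, EMIT:P5(v=0,ok=F)] out:P4(v=6); in:P7
Emitted by tick 8: ['P1', 'P2', 'P3', 'P4']

Answer: 4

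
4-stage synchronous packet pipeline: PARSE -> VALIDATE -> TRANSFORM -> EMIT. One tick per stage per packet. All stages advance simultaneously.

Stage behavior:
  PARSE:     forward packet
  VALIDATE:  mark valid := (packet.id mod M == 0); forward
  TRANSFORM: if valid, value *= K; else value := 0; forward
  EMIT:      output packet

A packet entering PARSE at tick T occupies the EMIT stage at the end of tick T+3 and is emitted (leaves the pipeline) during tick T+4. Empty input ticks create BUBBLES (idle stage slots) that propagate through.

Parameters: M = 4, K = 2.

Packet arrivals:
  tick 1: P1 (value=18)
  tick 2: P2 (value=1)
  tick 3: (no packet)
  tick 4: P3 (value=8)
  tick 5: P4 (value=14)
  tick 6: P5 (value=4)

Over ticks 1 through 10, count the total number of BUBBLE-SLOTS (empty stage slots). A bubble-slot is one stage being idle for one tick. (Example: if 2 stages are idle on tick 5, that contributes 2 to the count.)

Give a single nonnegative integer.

Tick 1: [PARSE:P1(v=18,ok=F), VALIDATE:-, TRANSFORM:-, EMIT:-] out:-; bubbles=3
Tick 2: [PARSE:P2(v=1,ok=F), VALIDATE:P1(v=18,ok=F), TRANSFORM:-, EMIT:-] out:-; bubbles=2
Tick 3: [PARSE:-, VALIDATE:P2(v=1,ok=F), TRANSFORM:P1(v=0,ok=F), EMIT:-] out:-; bubbles=2
Tick 4: [PARSE:P3(v=8,ok=F), VALIDATE:-, TRANSFORM:P2(v=0,ok=F), EMIT:P1(v=0,ok=F)] out:-; bubbles=1
Tick 5: [PARSE:P4(v=14,ok=F), VALIDATE:P3(v=8,ok=F), TRANSFORM:-, EMIT:P2(v=0,ok=F)] out:P1(v=0); bubbles=1
Tick 6: [PARSE:P5(v=4,ok=F), VALIDATE:P4(v=14,ok=T), TRANSFORM:P3(v=0,ok=F), EMIT:-] out:P2(v=0); bubbles=1
Tick 7: [PARSE:-, VALIDATE:P5(v=4,ok=F), TRANSFORM:P4(v=28,ok=T), EMIT:P3(v=0,ok=F)] out:-; bubbles=1
Tick 8: [PARSE:-, VALIDATE:-, TRANSFORM:P5(v=0,ok=F), EMIT:P4(v=28,ok=T)] out:P3(v=0); bubbles=2
Tick 9: [PARSE:-, VALIDATE:-, TRANSFORM:-, EMIT:P5(v=0,ok=F)] out:P4(v=28); bubbles=3
Tick 10: [PARSE:-, VALIDATE:-, TRANSFORM:-, EMIT:-] out:P5(v=0); bubbles=4
Total bubble-slots: 20

Answer: 20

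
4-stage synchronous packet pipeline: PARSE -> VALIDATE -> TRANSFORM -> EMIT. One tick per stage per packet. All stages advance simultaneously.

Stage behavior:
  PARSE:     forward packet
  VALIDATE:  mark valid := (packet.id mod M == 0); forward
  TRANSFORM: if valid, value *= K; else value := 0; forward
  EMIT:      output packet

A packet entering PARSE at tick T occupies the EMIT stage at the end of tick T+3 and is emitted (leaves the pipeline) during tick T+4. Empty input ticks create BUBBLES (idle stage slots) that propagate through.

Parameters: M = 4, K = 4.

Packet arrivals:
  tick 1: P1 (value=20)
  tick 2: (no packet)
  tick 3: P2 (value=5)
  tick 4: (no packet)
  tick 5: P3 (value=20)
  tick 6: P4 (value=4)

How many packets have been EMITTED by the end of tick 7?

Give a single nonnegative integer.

Answer: 2

Derivation:
Tick 1: [PARSE:P1(v=20,ok=F), VALIDATE:-, TRANSFORM:-, EMIT:-] out:-; in:P1
Tick 2: [PARSE:-, VALIDATE:P1(v=20,ok=F), TRANSFORM:-, EMIT:-] out:-; in:-
Tick 3: [PARSE:P2(v=5,ok=F), VALIDATE:-, TRANSFORM:P1(v=0,ok=F), EMIT:-] out:-; in:P2
Tick 4: [PARSE:-, VALIDATE:P2(v=5,ok=F), TRANSFORM:-, EMIT:P1(v=0,ok=F)] out:-; in:-
Tick 5: [PARSE:P3(v=20,ok=F), VALIDATE:-, TRANSFORM:P2(v=0,ok=F), EMIT:-] out:P1(v=0); in:P3
Tick 6: [PARSE:P4(v=4,ok=F), VALIDATE:P3(v=20,ok=F), TRANSFORM:-, EMIT:P2(v=0,ok=F)] out:-; in:P4
Tick 7: [PARSE:-, VALIDATE:P4(v=4,ok=T), TRANSFORM:P3(v=0,ok=F), EMIT:-] out:P2(v=0); in:-
Emitted by tick 7: ['P1', 'P2']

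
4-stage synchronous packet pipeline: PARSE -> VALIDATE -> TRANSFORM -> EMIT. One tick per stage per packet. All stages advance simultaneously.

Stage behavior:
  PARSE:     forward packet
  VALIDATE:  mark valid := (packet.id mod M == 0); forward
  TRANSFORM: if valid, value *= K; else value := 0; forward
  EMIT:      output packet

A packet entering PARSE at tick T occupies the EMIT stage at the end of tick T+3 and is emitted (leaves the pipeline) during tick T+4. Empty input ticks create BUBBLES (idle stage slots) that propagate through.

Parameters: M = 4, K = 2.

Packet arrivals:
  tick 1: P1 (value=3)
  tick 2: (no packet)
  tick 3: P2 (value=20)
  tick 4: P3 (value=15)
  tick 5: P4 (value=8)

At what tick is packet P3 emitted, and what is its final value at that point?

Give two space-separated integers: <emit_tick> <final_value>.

Tick 1: [PARSE:P1(v=3,ok=F), VALIDATE:-, TRANSFORM:-, EMIT:-] out:-; in:P1
Tick 2: [PARSE:-, VALIDATE:P1(v=3,ok=F), TRANSFORM:-, EMIT:-] out:-; in:-
Tick 3: [PARSE:P2(v=20,ok=F), VALIDATE:-, TRANSFORM:P1(v=0,ok=F), EMIT:-] out:-; in:P2
Tick 4: [PARSE:P3(v=15,ok=F), VALIDATE:P2(v=20,ok=F), TRANSFORM:-, EMIT:P1(v=0,ok=F)] out:-; in:P3
Tick 5: [PARSE:P4(v=8,ok=F), VALIDATE:P3(v=15,ok=F), TRANSFORM:P2(v=0,ok=F), EMIT:-] out:P1(v=0); in:P4
Tick 6: [PARSE:-, VALIDATE:P4(v=8,ok=T), TRANSFORM:P3(v=0,ok=F), EMIT:P2(v=0,ok=F)] out:-; in:-
Tick 7: [PARSE:-, VALIDATE:-, TRANSFORM:P4(v=16,ok=T), EMIT:P3(v=0,ok=F)] out:P2(v=0); in:-
Tick 8: [PARSE:-, VALIDATE:-, TRANSFORM:-, EMIT:P4(v=16,ok=T)] out:P3(v=0); in:-
Tick 9: [PARSE:-, VALIDATE:-, TRANSFORM:-, EMIT:-] out:P4(v=16); in:-
P3: arrives tick 4, valid=False (id=3, id%4=3), emit tick 8, final value 0

Answer: 8 0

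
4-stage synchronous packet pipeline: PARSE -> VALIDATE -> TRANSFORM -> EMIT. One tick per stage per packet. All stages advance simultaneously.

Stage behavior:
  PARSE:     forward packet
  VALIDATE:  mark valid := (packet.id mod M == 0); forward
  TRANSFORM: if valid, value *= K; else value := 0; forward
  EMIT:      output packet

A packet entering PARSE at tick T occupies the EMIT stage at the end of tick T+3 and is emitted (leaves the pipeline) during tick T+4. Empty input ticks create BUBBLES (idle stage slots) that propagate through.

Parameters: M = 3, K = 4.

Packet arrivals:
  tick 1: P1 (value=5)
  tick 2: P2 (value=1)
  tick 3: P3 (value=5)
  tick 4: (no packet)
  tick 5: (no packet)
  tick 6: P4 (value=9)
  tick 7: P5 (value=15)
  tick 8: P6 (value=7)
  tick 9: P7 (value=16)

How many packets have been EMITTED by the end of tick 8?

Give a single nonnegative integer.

Answer: 3

Derivation:
Tick 1: [PARSE:P1(v=5,ok=F), VALIDATE:-, TRANSFORM:-, EMIT:-] out:-; in:P1
Tick 2: [PARSE:P2(v=1,ok=F), VALIDATE:P1(v=5,ok=F), TRANSFORM:-, EMIT:-] out:-; in:P2
Tick 3: [PARSE:P3(v=5,ok=F), VALIDATE:P2(v=1,ok=F), TRANSFORM:P1(v=0,ok=F), EMIT:-] out:-; in:P3
Tick 4: [PARSE:-, VALIDATE:P3(v=5,ok=T), TRANSFORM:P2(v=0,ok=F), EMIT:P1(v=0,ok=F)] out:-; in:-
Tick 5: [PARSE:-, VALIDATE:-, TRANSFORM:P3(v=20,ok=T), EMIT:P2(v=0,ok=F)] out:P1(v=0); in:-
Tick 6: [PARSE:P4(v=9,ok=F), VALIDATE:-, TRANSFORM:-, EMIT:P3(v=20,ok=T)] out:P2(v=0); in:P4
Tick 7: [PARSE:P5(v=15,ok=F), VALIDATE:P4(v=9,ok=F), TRANSFORM:-, EMIT:-] out:P3(v=20); in:P5
Tick 8: [PARSE:P6(v=7,ok=F), VALIDATE:P5(v=15,ok=F), TRANSFORM:P4(v=0,ok=F), EMIT:-] out:-; in:P6
Emitted by tick 8: ['P1', 'P2', 'P3']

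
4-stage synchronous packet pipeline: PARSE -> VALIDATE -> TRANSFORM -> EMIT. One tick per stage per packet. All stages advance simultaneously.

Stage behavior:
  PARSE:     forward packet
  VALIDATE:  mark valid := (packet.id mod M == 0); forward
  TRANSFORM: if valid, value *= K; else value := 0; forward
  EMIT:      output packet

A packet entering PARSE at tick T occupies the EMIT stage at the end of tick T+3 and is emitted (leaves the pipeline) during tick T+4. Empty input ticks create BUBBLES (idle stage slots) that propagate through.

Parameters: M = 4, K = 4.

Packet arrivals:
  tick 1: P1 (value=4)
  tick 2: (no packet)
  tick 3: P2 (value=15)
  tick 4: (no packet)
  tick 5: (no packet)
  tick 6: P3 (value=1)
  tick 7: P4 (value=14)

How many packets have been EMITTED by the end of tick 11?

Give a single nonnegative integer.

Answer: 4

Derivation:
Tick 1: [PARSE:P1(v=4,ok=F), VALIDATE:-, TRANSFORM:-, EMIT:-] out:-; in:P1
Tick 2: [PARSE:-, VALIDATE:P1(v=4,ok=F), TRANSFORM:-, EMIT:-] out:-; in:-
Tick 3: [PARSE:P2(v=15,ok=F), VALIDATE:-, TRANSFORM:P1(v=0,ok=F), EMIT:-] out:-; in:P2
Tick 4: [PARSE:-, VALIDATE:P2(v=15,ok=F), TRANSFORM:-, EMIT:P1(v=0,ok=F)] out:-; in:-
Tick 5: [PARSE:-, VALIDATE:-, TRANSFORM:P2(v=0,ok=F), EMIT:-] out:P1(v=0); in:-
Tick 6: [PARSE:P3(v=1,ok=F), VALIDATE:-, TRANSFORM:-, EMIT:P2(v=0,ok=F)] out:-; in:P3
Tick 7: [PARSE:P4(v=14,ok=F), VALIDATE:P3(v=1,ok=F), TRANSFORM:-, EMIT:-] out:P2(v=0); in:P4
Tick 8: [PARSE:-, VALIDATE:P4(v=14,ok=T), TRANSFORM:P3(v=0,ok=F), EMIT:-] out:-; in:-
Tick 9: [PARSE:-, VALIDATE:-, TRANSFORM:P4(v=56,ok=T), EMIT:P3(v=0,ok=F)] out:-; in:-
Tick 10: [PARSE:-, VALIDATE:-, TRANSFORM:-, EMIT:P4(v=56,ok=T)] out:P3(v=0); in:-
Tick 11: [PARSE:-, VALIDATE:-, TRANSFORM:-, EMIT:-] out:P4(v=56); in:-
Emitted by tick 11: ['P1', 'P2', 'P3', 'P4']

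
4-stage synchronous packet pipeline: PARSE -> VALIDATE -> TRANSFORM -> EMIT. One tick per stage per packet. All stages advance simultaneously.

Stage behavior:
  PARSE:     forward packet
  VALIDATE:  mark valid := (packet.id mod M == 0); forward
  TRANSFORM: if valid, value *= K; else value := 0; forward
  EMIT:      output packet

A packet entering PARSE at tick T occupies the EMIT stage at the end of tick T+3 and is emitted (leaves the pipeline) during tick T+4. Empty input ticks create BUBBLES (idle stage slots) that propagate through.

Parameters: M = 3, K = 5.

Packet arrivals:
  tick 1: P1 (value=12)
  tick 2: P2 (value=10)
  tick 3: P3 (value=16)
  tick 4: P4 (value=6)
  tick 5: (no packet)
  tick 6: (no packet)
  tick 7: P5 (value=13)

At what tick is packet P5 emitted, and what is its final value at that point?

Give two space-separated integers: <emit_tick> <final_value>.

Tick 1: [PARSE:P1(v=12,ok=F), VALIDATE:-, TRANSFORM:-, EMIT:-] out:-; in:P1
Tick 2: [PARSE:P2(v=10,ok=F), VALIDATE:P1(v=12,ok=F), TRANSFORM:-, EMIT:-] out:-; in:P2
Tick 3: [PARSE:P3(v=16,ok=F), VALIDATE:P2(v=10,ok=F), TRANSFORM:P1(v=0,ok=F), EMIT:-] out:-; in:P3
Tick 4: [PARSE:P4(v=6,ok=F), VALIDATE:P3(v=16,ok=T), TRANSFORM:P2(v=0,ok=F), EMIT:P1(v=0,ok=F)] out:-; in:P4
Tick 5: [PARSE:-, VALIDATE:P4(v=6,ok=F), TRANSFORM:P3(v=80,ok=T), EMIT:P2(v=0,ok=F)] out:P1(v=0); in:-
Tick 6: [PARSE:-, VALIDATE:-, TRANSFORM:P4(v=0,ok=F), EMIT:P3(v=80,ok=T)] out:P2(v=0); in:-
Tick 7: [PARSE:P5(v=13,ok=F), VALIDATE:-, TRANSFORM:-, EMIT:P4(v=0,ok=F)] out:P3(v=80); in:P5
Tick 8: [PARSE:-, VALIDATE:P5(v=13,ok=F), TRANSFORM:-, EMIT:-] out:P4(v=0); in:-
Tick 9: [PARSE:-, VALIDATE:-, TRANSFORM:P5(v=0,ok=F), EMIT:-] out:-; in:-
Tick 10: [PARSE:-, VALIDATE:-, TRANSFORM:-, EMIT:P5(v=0,ok=F)] out:-; in:-
Tick 11: [PARSE:-, VALIDATE:-, TRANSFORM:-, EMIT:-] out:P5(v=0); in:-
P5: arrives tick 7, valid=False (id=5, id%3=2), emit tick 11, final value 0

Answer: 11 0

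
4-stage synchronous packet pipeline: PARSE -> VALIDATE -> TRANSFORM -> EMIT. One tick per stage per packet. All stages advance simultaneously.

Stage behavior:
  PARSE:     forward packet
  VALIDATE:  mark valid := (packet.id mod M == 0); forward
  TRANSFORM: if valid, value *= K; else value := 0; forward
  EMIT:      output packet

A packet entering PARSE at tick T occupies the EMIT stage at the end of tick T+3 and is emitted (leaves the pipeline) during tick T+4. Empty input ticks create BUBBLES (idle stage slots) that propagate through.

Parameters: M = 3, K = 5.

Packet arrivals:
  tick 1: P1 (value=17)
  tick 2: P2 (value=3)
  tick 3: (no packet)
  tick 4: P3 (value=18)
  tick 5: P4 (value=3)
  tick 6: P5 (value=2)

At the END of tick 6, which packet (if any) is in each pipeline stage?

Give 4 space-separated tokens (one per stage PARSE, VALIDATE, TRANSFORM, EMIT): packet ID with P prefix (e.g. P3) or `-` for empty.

Answer: P5 P4 P3 -

Derivation:
Tick 1: [PARSE:P1(v=17,ok=F), VALIDATE:-, TRANSFORM:-, EMIT:-] out:-; in:P1
Tick 2: [PARSE:P2(v=3,ok=F), VALIDATE:P1(v=17,ok=F), TRANSFORM:-, EMIT:-] out:-; in:P2
Tick 3: [PARSE:-, VALIDATE:P2(v=3,ok=F), TRANSFORM:P1(v=0,ok=F), EMIT:-] out:-; in:-
Tick 4: [PARSE:P3(v=18,ok=F), VALIDATE:-, TRANSFORM:P2(v=0,ok=F), EMIT:P1(v=0,ok=F)] out:-; in:P3
Tick 5: [PARSE:P4(v=3,ok=F), VALIDATE:P3(v=18,ok=T), TRANSFORM:-, EMIT:P2(v=0,ok=F)] out:P1(v=0); in:P4
Tick 6: [PARSE:P5(v=2,ok=F), VALIDATE:P4(v=3,ok=F), TRANSFORM:P3(v=90,ok=T), EMIT:-] out:P2(v=0); in:P5
At end of tick 6: ['P5', 'P4', 'P3', '-']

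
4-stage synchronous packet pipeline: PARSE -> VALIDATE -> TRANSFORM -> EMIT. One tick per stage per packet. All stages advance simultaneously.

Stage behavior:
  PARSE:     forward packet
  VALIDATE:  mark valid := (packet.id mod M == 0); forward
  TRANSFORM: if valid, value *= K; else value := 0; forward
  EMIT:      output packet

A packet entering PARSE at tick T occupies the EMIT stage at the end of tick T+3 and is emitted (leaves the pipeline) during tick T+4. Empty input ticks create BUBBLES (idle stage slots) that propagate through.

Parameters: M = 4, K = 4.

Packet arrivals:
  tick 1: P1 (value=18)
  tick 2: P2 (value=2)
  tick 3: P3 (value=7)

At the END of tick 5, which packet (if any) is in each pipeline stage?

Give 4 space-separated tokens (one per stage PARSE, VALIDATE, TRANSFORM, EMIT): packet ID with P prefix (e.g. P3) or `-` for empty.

Answer: - - P3 P2

Derivation:
Tick 1: [PARSE:P1(v=18,ok=F), VALIDATE:-, TRANSFORM:-, EMIT:-] out:-; in:P1
Tick 2: [PARSE:P2(v=2,ok=F), VALIDATE:P1(v=18,ok=F), TRANSFORM:-, EMIT:-] out:-; in:P2
Tick 3: [PARSE:P3(v=7,ok=F), VALIDATE:P2(v=2,ok=F), TRANSFORM:P1(v=0,ok=F), EMIT:-] out:-; in:P3
Tick 4: [PARSE:-, VALIDATE:P3(v=7,ok=F), TRANSFORM:P2(v=0,ok=F), EMIT:P1(v=0,ok=F)] out:-; in:-
Tick 5: [PARSE:-, VALIDATE:-, TRANSFORM:P3(v=0,ok=F), EMIT:P2(v=0,ok=F)] out:P1(v=0); in:-
At end of tick 5: ['-', '-', 'P3', 'P2']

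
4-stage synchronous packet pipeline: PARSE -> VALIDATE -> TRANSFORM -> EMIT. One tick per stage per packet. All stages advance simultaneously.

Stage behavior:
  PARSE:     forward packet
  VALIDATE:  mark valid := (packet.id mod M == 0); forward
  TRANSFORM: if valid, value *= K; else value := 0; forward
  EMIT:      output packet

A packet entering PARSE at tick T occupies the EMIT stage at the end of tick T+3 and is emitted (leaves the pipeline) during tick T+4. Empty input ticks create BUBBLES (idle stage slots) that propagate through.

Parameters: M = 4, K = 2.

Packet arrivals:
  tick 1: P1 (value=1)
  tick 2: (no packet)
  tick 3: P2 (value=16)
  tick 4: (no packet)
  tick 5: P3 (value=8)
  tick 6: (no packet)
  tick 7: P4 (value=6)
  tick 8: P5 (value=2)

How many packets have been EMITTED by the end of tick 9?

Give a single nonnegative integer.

Tick 1: [PARSE:P1(v=1,ok=F), VALIDATE:-, TRANSFORM:-, EMIT:-] out:-; in:P1
Tick 2: [PARSE:-, VALIDATE:P1(v=1,ok=F), TRANSFORM:-, EMIT:-] out:-; in:-
Tick 3: [PARSE:P2(v=16,ok=F), VALIDATE:-, TRANSFORM:P1(v=0,ok=F), EMIT:-] out:-; in:P2
Tick 4: [PARSE:-, VALIDATE:P2(v=16,ok=F), TRANSFORM:-, EMIT:P1(v=0,ok=F)] out:-; in:-
Tick 5: [PARSE:P3(v=8,ok=F), VALIDATE:-, TRANSFORM:P2(v=0,ok=F), EMIT:-] out:P1(v=0); in:P3
Tick 6: [PARSE:-, VALIDATE:P3(v=8,ok=F), TRANSFORM:-, EMIT:P2(v=0,ok=F)] out:-; in:-
Tick 7: [PARSE:P4(v=6,ok=F), VALIDATE:-, TRANSFORM:P3(v=0,ok=F), EMIT:-] out:P2(v=0); in:P4
Tick 8: [PARSE:P5(v=2,ok=F), VALIDATE:P4(v=6,ok=T), TRANSFORM:-, EMIT:P3(v=0,ok=F)] out:-; in:P5
Tick 9: [PARSE:-, VALIDATE:P5(v=2,ok=F), TRANSFORM:P4(v=12,ok=T), EMIT:-] out:P3(v=0); in:-
Emitted by tick 9: ['P1', 'P2', 'P3']

Answer: 3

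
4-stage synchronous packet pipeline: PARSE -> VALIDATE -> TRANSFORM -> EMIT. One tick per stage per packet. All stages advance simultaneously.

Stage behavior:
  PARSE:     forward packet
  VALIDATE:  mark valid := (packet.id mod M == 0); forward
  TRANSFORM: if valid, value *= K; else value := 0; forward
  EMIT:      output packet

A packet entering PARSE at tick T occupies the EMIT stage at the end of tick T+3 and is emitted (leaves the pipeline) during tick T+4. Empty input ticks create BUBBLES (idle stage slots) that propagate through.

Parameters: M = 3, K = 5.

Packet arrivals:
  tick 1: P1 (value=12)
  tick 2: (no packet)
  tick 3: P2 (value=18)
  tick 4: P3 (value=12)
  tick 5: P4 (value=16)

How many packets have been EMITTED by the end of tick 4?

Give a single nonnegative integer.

Tick 1: [PARSE:P1(v=12,ok=F), VALIDATE:-, TRANSFORM:-, EMIT:-] out:-; in:P1
Tick 2: [PARSE:-, VALIDATE:P1(v=12,ok=F), TRANSFORM:-, EMIT:-] out:-; in:-
Tick 3: [PARSE:P2(v=18,ok=F), VALIDATE:-, TRANSFORM:P1(v=0,ok=F), EMIT:-] out:-; in:P2
Tick 4: [PARSE:P3(v=12,ok=F), VALIDATE:P2(v=18,ok=F), TRANSFORM:-, EMIT:P1(v=0,ok=F)] out:-; in:P3
Emitted by tick 4: []

Answer: 0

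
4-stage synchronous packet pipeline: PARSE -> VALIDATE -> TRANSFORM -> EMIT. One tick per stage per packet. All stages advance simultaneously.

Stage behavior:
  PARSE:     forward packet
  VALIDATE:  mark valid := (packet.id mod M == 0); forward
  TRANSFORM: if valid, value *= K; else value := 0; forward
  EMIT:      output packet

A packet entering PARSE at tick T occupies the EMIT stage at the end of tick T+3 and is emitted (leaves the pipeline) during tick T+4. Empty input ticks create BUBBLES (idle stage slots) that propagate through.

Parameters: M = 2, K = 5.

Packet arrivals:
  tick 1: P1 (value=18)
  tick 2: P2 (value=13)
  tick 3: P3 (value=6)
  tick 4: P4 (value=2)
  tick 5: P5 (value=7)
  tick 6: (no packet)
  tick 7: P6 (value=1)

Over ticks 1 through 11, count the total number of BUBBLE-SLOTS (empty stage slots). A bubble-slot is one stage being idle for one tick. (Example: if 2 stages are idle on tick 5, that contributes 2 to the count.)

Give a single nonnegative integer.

Answer: 20

Derivation:
Tick 1: [PARSE:P1(v=18,ok=F), VALIDATE:-, TRANSFORM:-, EMIT:-] out:-; bubbles=3
Tick 2: [PARSE:P2(v=13,ok=F), VALIDATE:P1(v=18,ok=F), TRANSFORM:-, EMIT:-] out:-; bubbles=2
Tick 3: [PARSE:P3(v=6,ok=F), VALIDATE:P2(v=13,ok=T), TRANSFORM:P1(v=0,ok=F), EMIT:-] out:-; bubbles=1
Tick 4: [PARSE:P4(v=2,ok=F), VALIDATE:P3(v=6,ok=F), TRANSFORM:P2(v=65,ok=T), EMIT:P1(v=0,ok=F)] out:-; bubbles=0
Tick 5: [PARSE:P5(v=7,ok=F), VALIDATE:P4(v=2,ok=T), TRANSFORM:P3(v=0,ok=F), EMIT:P2(v=65,ok=T)] out:P1(v=0); bubbles=0
Tick 6: [PARSE:-, VALIDATE:P5(v=7,ok=F), TRANSFORM:P4(v=10,ok=T), EMIT:P3(v=0,ok=F)] out:P2(v=65); bubbles=1
Tick 7: [PARSE:P6(v=1,ok=F), VALIDATE:-, TRANSFORM:P5(v=0,ok=F), EMIT:P4(v=10,ok=T)] out:P3(v=0); bubbles=1
Tick 8: [PARSE:-, VALIDATE:P6(v=1,ok=T), TRANSFORM:-, EMIT:P5(v=0,ok=F)] out:P4(v=10); bubbles=2
Tick 9: [PARSE:-, VALIDATE:-, TRANSFORM:P6(v=5,ok=T), EMIT:-] out:P5(v=0); bubbles=3
Tick 10: [PARSE:-, VALIDATE:-, TRANSFORM:-, EMIT:P6(v=5,ok=T)] out:-; bubbles=3
Tick 11: [PARSE:-, VALIDATE:-, TRANSFORM:-, EMIT:-] out:P6(v=5); bubbles=4
Total bubble-slots: 20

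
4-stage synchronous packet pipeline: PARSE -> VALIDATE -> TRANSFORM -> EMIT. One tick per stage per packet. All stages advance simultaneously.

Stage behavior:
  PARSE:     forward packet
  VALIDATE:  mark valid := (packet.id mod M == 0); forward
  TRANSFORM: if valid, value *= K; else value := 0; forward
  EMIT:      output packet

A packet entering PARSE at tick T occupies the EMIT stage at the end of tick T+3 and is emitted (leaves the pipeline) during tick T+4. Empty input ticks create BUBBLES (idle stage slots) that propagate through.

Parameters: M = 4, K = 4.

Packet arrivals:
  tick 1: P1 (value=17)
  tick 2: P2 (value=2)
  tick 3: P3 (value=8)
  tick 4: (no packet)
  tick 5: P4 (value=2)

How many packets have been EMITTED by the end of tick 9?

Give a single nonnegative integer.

Tick 1: [PARSE:P1(v=17,ok=F), VALIDATE:-, TRANSFORM:-, EMIT:-] out:-; in:P1
Tick 2: [PARSE:P2(v=2,ok=F), VALIDATE:P1(v=17,ok=F), TRANSFORM:-, EMIT:-] out:-; in:P2
Tick 3: [PARSE:P3(v=8,ok=F), VALIDATE:P2(v=2,ok=F), TRANSFORM:P1(v=0,ok=F), EMIT:-] out:-; in:P3
Tick 4: [PARSE:-, VALIDATE:P3(v=8,ok=F), TRANSFORM:P2(v=0,ok=F), EMIT:P1(v=0,ok=F)] out:-; in:-
Tick 5: [PARSE:P4(v=2,ok=F), VALIDATE:-, TRANSFORM:P3(v=0,ok=F), EMIT:P2(v=0,ok=F)] out:P1(v=0); in:P4
Tick 6: [PARSE:-, VALIDATE:P4(v=2,ok=T), TRANSFORM:-, EMIT:P3(v=0,ok=F)] out:P2(v=0); in:-
Tick 7: [PARSE:-, VALIDATE:-, TRANSFORM:P4(v=8,ok=T), EMIT:-] out:P3(v=0); in:-
Tick 8: [PARSE:-, VALIDATE:-, TRANSFORM:-, EMIT:P4(v=8,ok=T)] out:-; in:-
Tick 9: [PARSE:-, VALIDATE:-, TRANSFORM:-, EMIT:-] out:P4(v=8); in:-
Emitted by tick 9: ['P1', 'P2', 'P3', 'P4']

Answer: 4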